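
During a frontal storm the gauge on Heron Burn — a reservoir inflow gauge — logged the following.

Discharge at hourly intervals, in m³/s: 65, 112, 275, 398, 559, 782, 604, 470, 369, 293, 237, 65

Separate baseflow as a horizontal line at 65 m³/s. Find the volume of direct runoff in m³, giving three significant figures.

Direct-runoff ordinates (Q − Q_b): 0.0, 47.0, 210.0, 333.0, 494.0, 717.0, 539.0, 405.0, 304.0, 228.0, 172.0, 0.0 m³/s.
ΣQ_DR = 3449 m³/s.
With Δt = 1 h = 3600 s, V = ΣQ_DR · Δt = 3449 × 3600 = 1.24 × 10^7 m³.

V ≈ 1.24 × 10^7 m³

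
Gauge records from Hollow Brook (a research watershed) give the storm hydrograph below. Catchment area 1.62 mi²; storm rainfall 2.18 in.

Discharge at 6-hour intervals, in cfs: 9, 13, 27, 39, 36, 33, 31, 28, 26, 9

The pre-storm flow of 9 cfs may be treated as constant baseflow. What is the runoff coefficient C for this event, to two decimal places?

C ≈ 0.42

ΣQ_DR = 161.0 cfs; V = ΣQ_DR·Δt = 3.478 × 10^6 ft³.
Runoff depth d = V / A = 0.9240 in.
C = d / P = 0.9240 / 2.18 = 0.42.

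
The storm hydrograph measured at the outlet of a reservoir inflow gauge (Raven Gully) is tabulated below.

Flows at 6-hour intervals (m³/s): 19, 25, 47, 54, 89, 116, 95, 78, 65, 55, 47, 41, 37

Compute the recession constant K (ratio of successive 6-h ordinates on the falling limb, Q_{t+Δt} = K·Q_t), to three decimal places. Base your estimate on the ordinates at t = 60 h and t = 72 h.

Using the recession-limb readings at t = 60 h and t = 72 h: Q falls from 47 to 37 m³/s over 2 intervals.
K = (Q₂/Q₁)^(1/2) = (37/47)^(1/2) = 0.887.

K ≈ 0.887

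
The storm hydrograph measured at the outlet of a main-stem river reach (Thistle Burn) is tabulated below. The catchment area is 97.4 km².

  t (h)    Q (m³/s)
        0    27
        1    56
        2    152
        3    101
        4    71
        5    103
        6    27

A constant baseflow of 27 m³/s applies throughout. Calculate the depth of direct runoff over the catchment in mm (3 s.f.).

Direct runoff: 0.0, 29.0, 125.0, 74.0, 44.0, 76.0, 0.0 m³/s; ΣQ_DR = 348.0 m³/s.
V = ΣQ_DR · Δt = 348.0 × 3600 s = 1.253 × 10^6 m³.
Over A = 97.4 km², depth = V / A = 12.9 mm.

d ≈ 12.9 mm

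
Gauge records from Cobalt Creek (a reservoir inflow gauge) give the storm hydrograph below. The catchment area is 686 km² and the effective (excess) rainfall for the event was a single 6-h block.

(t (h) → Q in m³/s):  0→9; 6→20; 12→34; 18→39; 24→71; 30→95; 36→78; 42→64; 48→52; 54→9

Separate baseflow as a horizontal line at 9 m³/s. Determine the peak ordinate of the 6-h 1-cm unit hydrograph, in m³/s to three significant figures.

Direct runoff: 0.0, 11.0, 25.0, 30.0, 62.0, 86.0, 69.0, 55.0, 43.0, 0.0 m³/s; ΣQ_DR = 381.0 m³/s, peak = 86.0 m³/s.
Runoff depth d = ΣQ_DR·Δt / A = 381.0 × 21600 / (686 km²) = 12.00 mm.
The 1-cm UH is the DRH scaled by (10 mm)/d, so U_p = 86.0 × 10/12.00 = 71.7 m³/s.

U_p ≈ 71.7 m³/s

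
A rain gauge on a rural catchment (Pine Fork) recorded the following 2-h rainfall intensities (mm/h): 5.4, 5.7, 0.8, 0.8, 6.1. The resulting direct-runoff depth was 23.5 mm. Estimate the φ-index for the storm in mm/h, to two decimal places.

φ ≈ 1.82 mm/h

Only the 3 blocks with intensity above φ contribute runoff: 5.4, 5.7, 6.1 mm/h.
Σ(I−φ)·Δt = d  ⇒  (5.4+5.7+6.1 − 3φ)·2 = 23.5
φ = (17.20 − 23.5/2) / 3 = 1.82 mm/h.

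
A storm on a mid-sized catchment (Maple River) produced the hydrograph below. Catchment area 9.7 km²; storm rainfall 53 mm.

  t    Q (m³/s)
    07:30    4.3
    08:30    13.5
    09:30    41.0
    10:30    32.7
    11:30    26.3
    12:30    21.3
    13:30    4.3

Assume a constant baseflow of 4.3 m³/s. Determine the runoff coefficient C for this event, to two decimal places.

ΣQ_DR = 113.3 m³/s; V = ΣQ_DR·Δt = 4.079 × 10^5 m³.
Runoff depth d = V / A = 42.05 mm.
C = d / P = 42.05 / 53 = 0.79.

C ≈ 0.79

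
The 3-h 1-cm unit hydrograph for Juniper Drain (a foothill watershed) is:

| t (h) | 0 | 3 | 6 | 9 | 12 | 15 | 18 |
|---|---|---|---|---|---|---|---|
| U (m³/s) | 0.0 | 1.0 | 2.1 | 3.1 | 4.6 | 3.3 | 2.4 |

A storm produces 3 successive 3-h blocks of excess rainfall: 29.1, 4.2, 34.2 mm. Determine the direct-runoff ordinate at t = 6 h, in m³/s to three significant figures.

Q ≈ 6.53 m³/s

By discrete convolution, Q_j = Σ (P_i / 10 mm) · U_{j−i}.
At t = 6 h (j=2): Q = (29.1/10)·2.1 + (4.2/10)·1.0 + (34.2/10)·0.0 = 6.53 m³/s.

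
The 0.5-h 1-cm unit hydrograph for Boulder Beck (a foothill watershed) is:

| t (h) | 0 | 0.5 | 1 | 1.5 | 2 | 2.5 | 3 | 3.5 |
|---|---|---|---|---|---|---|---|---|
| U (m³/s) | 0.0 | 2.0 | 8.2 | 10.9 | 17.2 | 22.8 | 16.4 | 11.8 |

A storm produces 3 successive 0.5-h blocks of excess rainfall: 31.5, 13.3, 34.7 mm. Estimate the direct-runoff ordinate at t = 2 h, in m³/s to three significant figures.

Q ≈ 97.1 m³/s

By discrete convolution, Q_j = Σ (P_i / 10 mm) · U_{j−i}.
At t = 2 h (j=4): Q = (31.5/10)·17.2 + (13.3/10)·10.9 + (34.7/10)·8.2 = 97.1 m³/s.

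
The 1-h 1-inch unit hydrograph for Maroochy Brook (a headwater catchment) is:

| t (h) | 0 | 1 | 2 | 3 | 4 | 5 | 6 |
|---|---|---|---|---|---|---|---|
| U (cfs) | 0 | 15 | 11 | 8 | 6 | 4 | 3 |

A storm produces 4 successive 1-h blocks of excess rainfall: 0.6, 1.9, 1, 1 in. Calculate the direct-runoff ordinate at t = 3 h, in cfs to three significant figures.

Q ≈ 40.7 cfs

By discrete convolution, Q_j = Σ (P_i / 1 in) · U_{j−i}.
At t = 3 h (j=3): Q = (0.6/1)·8 + (1.9/1)·11 + (1/1)·15 + (1/1)·0 = 40.7 cfs.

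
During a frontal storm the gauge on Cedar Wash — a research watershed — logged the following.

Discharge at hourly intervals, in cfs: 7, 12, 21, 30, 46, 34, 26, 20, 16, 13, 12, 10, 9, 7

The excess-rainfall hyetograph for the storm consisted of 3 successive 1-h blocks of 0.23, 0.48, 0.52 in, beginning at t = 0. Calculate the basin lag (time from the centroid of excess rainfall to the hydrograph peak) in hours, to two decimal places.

t_L ≈ 2.26 h

Centroid of excess rainfall: t_c = Σ P_i·t̄_i / ΣP_i = 1.7358 h (block centres at 0.5, 1.5, 2.5 h).
Hydrograph peak occurs at t = 4 h, so basin lag t_L = 4 − 1.7358 = 2.26 h.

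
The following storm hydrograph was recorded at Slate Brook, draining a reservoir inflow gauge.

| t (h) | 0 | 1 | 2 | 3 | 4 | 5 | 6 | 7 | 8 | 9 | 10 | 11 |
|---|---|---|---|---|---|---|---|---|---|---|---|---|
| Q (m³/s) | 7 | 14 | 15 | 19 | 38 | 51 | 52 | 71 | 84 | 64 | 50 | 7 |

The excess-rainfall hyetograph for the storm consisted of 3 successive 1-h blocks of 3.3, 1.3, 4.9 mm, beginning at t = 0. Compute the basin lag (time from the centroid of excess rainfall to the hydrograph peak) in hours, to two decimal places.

Centroid of excess rainfall: t_c = Σ P_i·t̄_i / ΣP_i = 1.6684 h (block centres at 0.5, 1.5, 2.5 h).
Hydrograph peak occurs at t = 8 h, so basin lag t_L = 8 − 1.6684 = 6.33 h.

t_L ≈ 6.33 h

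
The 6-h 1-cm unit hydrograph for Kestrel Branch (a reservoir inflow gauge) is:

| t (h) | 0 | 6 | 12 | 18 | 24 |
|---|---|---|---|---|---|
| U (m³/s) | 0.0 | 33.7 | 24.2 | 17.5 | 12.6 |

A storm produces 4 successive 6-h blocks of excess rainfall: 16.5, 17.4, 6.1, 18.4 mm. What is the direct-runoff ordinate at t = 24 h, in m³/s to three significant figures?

By discrete convolution, Q_j = Σ (P_i / 10 mm) · U_{j−i}.
At t = 24 h (j=4): Q = (16.5/10)·12.6 + (17.4/10)·17.5 + (6.1/10)·24.2 + (18.4/10)·33.7 = 128 m³/s.

Q ≈ 128 m³/s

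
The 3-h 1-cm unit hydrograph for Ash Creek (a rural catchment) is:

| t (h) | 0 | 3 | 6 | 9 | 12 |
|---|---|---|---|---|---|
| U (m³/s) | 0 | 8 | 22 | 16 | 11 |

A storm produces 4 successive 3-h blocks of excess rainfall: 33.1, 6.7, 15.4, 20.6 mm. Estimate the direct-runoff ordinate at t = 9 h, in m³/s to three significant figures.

By discrete convolution, Q_j = Σ (P_i / 10 mm) · U_{j−i}.
At t = 9 h (j=3): Q = (33.1/10)·16 + (6.7/10)·22 + (15.4/10)·8 + (20.6/10)·0 = 80.0 m³/s.

Q ≈ 80.0 m³/s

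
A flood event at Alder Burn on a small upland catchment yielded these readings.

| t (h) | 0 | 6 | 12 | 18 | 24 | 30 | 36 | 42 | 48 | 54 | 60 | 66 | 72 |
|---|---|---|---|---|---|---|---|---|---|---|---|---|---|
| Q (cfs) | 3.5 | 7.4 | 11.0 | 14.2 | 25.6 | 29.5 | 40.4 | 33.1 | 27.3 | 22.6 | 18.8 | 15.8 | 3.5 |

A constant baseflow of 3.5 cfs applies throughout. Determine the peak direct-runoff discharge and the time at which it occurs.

Subtracting baseflow gives direct-runoff ordinates: 0.0, 3.9, 7.5, 10.7, 22.1, 26.0, 36.9, 29.6, 23.8, 19.1, 15.3, 12.3, 0.0 cfs.
The maximum is 36.9 cfs, occurring at the reading for t = 36 h.

Q_p = 36.9 cfs at t = 36 h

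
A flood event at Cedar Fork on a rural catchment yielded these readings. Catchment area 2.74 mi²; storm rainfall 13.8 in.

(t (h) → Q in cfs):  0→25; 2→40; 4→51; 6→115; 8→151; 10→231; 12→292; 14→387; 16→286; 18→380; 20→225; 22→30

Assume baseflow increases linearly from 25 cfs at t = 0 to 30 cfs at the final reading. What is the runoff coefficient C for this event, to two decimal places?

C ≈ 0.15

ΣQ_DR = 1883 cfs; V = ΣQ_DR·Δt = 1.356 × 10^7 ft³.
Runoff depth d = V / A = 2.130 in.
C = d / P = 2.130 / 13.8 = 0.15.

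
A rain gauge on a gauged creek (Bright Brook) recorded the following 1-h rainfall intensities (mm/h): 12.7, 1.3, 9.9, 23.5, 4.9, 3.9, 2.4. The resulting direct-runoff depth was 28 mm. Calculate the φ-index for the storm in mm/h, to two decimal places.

Only the 3 blocks with intensity above φ contribute runoff: 12.7, 9.9, 23.5 mm/h.
Σ(I−φ)·Δt = d  ⇒  (12.7+9.9+23.5 − 3φ)·1 = 28
φ = (46.10 − 28/1) / 3 = 6.03 mm/h.

φ ≈ 6.03 mm/h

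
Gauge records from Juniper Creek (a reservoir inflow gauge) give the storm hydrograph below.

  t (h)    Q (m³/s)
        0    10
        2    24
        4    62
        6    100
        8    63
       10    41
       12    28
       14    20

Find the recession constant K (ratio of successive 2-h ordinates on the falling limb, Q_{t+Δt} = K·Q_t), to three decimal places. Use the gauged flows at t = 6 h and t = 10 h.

K ≈ 0.640

Using the recession-limb readings at t = 6 h and t = 10 h: Q falls from 100 to 41 m³/s over 2 intervals.
K = (Q₂/Q₁)^(1/2) = (41/100)^(1/2) = 0.640.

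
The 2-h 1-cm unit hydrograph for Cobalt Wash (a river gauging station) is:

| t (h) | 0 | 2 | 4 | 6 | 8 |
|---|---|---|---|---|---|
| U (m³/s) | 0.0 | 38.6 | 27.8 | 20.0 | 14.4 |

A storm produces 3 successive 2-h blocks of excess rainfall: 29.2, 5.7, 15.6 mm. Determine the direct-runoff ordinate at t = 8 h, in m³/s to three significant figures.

By discrete convolution, Q_j = Σ (P_i / 10 mm) · U_{j−i}.
At t = 8 h (j=4): Q = (29.2/10)·14.4 + (5.7/10)·20.0 + (15.6/10)·27.8 = 96.8 m³/s.

Q ≈ 96.8 m³/s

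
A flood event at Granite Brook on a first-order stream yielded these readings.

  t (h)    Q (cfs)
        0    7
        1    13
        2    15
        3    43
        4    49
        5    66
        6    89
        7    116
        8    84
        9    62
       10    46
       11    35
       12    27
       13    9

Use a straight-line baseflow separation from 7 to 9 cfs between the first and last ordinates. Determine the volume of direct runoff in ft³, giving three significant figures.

V ≈ 1.98 × 10^6 ft³

Direct-runoff ordinates (Q − Q_b): 0.00, 5.85, 7.69, 35.54, 41.38, 58.23, 81.08, 107.92, 75.77, 53.62, 37.46, 26.31, 18.15, 0.00 cfs.
ΣQ_DR = 549.0 cfs.
With Δt = 1 h = 3600 s, V = ΣQ_DR · Δt = 549.0 × 3600 = 1.98 × 10^6 ft³.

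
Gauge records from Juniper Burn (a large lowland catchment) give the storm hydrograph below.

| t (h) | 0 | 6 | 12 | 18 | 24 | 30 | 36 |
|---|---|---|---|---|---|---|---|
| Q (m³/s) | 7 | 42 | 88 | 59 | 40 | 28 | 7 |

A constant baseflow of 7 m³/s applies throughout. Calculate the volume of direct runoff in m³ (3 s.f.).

V ≈ 4.80 × 10^6 m³

Direct-runoff ordinates (Q − Q_b): 0.0, 35.0, 81.0, 52.0, 33.0, 21.0, 0.0 m³/s.
ΣQ_DR = 222.0 m³/s.
With Δt = 6 h = 21600 s, V = ΣQ_DR · Δt = 222.0 × 21600 = 4.80 × 10^6 m³.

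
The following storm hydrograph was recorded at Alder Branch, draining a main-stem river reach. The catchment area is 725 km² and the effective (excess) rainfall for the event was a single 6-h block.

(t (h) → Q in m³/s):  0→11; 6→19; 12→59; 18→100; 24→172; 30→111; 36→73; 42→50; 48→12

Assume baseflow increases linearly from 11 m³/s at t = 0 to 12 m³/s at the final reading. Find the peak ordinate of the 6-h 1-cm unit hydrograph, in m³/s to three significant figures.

U_p ≈ 107 m³/s

Direct runoff: 0.00, 7.88, 47.75, 88.62, 160.50, 99.38, 61.25, 38.12, 0.00 m³/s; ΣQ_DR = 503.5 m³/s, peak = 160.50 m³/s.
Runoff depth d = ΣQ_DR·Δt / A = 503.5 × 21600 / (725 km²) = 15.00 mm.
The 1-cm UH is the DRH scaled by (10 mm)/d, so U_p = 160.50 × 10/15.00 = 107 m³/s.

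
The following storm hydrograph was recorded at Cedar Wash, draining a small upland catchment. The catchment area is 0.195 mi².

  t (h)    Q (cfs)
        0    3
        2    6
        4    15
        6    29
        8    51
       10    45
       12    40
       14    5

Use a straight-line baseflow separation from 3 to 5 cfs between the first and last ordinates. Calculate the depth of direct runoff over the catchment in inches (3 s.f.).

d ≈ 2.57 in

Direct runoff: 0.00, 2.71, 11.43, 25.14, 46.86, 40.57, 35.29, 0.00 cfs; ΣQ_DR = 162.0 cfs.
V = ΣQ_DR · Δt = 162.0 × 7200 s = 1.166 × 10^6 ft³.
Over A = 0.195 mi², depth = V / A = 2.57 in.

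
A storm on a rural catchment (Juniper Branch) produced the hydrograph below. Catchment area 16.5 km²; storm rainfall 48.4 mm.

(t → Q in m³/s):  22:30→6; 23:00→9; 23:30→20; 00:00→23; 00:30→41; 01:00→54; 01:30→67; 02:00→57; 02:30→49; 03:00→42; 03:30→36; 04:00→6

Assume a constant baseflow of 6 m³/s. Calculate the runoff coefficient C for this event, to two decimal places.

C ≈ 0.76

ΣQ_DR = 338.0 m³/s; V = ΣQ_DR·Δt = 6.084 × 10^5 m³.
Runoff depth d = V / A = 36.87 mm.
C = d / P = 36.87 / 48.4 = 0.76.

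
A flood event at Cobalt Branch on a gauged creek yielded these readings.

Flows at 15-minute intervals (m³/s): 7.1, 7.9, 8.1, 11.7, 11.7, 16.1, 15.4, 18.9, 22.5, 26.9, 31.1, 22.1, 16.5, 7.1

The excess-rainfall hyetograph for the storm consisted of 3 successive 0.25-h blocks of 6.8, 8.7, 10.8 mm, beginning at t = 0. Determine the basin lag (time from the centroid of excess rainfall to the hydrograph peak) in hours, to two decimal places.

Centroid of excess rainfall: t_c = Σ P_i·t̄_i / ΣP_i = 0.4130 h (block centres at 0.125, 0.375, 0.625 h).
Hydrograph peak occurs at t = 2.5 h, so basin lag t_L = 2.5 − 0.4130 = 2.09 h.

t_L ≈ 2.09 h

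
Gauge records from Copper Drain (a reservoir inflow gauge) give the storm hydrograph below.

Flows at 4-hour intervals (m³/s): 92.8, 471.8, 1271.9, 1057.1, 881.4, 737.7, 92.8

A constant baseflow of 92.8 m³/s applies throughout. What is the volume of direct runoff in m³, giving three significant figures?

Direct-runoff ordinates (Q − Q_b): 0.0, 379.0, 1179.1, 964.3, 788.6, 644.9, 0.0 m³/s.
ΣQ_DR = 3956 m³/s.
With Δt = 4 h = 14400 s, V = ΣQ_DR · Δt = 3956 × 14400 = 5.70 × 10^7 m³.

V ≈ 5.70 × 10^7 m³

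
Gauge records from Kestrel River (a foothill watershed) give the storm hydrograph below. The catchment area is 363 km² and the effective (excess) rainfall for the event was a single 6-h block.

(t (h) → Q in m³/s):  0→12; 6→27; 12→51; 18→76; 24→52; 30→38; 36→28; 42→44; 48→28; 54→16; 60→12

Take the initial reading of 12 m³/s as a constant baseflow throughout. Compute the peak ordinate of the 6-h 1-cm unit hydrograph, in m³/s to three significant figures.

Direct runoff: 0.0, 15.0, 39.0, 64.0, 40.0, 26.0, 16.0, 32.0, 16.0, 4.0, 0.0 m³/s; ΣQ_DR = 252.0 m³/s, peak = 64.0 m³/s.
Runoff depth d = ΣQ_DR·Δt / A = 252.0 × 21600 / (363 km²) = 15.00 mm.
The 1-cm UH is the DRH scaled by (10 mm)/d, so U_p = 64.0 × 10/15.00 = 42.7 m³/s.

U_p ≈ 42.7 m³/s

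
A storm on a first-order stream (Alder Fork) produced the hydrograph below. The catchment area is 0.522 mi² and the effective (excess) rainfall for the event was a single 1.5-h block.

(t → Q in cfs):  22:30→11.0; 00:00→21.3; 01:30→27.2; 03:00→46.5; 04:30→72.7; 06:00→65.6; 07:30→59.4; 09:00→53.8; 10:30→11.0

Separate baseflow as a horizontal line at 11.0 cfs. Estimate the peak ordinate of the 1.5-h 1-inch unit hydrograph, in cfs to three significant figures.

Direct runoff: 0.0, 10.3, 16.2, 35.5, 61.7, 54.6, 48.4, 42.8, 0.0 cfs; ΣQ_DR = 269.5 cfs, peak = 61.7 cfs.
Runoff depth d = ΣQ_DR·Δt / A = 269.5 × 5400 / (0.522 mi²) = 1.200 in.
The 1-inch UH is the DRH scaled by (1 in)/d, so U_p = 61.7 × 1/1.200 = 51.4 cfs.

U_p ≈ 51.4 cfs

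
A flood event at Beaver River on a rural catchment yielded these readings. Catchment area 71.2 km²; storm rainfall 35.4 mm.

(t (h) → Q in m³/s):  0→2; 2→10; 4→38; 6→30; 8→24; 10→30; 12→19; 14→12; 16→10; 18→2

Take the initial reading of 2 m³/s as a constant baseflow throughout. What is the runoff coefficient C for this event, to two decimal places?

ΣQ_DR = 157.0 m³/s; V = ΣQ_DR·Δt = 1.130 × 10^6 m³.
Runoff depth d = V / A = 15.88 mm.
C = d / P = 15.88 / 35.4 = 0.45.

C ≈ 0.45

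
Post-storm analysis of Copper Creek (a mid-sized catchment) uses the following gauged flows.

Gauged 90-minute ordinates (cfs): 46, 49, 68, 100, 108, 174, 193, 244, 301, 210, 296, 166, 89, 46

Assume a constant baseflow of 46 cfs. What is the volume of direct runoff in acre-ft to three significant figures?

V ≈ 179 acre-ft

Direct-runoff ordinates (Q − Q_b): 0.0, 3.0, 22.0, 54.0, 62.0, 128.0, 147.0, 198.0, 255.0, 164.0, 250.0, 120.0, 43.0, 0.0 cfs.
ΣQ_DR = 1446 cfs.
With Δt = 1.5 h = 5400 s, V = ΣQ_DR · Δt = 1446 × 5400 = 7.81 × 10^6 ft³ = 179 acre-ft.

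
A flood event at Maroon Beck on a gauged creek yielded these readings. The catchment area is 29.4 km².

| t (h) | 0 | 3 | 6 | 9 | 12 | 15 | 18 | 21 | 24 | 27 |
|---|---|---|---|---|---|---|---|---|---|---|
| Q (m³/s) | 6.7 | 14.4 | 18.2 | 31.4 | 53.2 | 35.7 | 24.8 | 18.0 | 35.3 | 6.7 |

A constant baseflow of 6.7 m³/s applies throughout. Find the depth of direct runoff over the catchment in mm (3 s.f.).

Direct runoff: 0.0, 7.7, 11.5, 24.7, 46.5, 29.0, 18.1, 11.3, 28.6, 0.0 m³/s; ΣQ_DR = 177.4 m³/s.
V = ΣQ_DR · Δt = 177.4 × 10800 s = 1.916 × 10^6 m³.
Over A = 29.4 km², depth = V / A = 65.2 mm.

d ≈ 65.2 mm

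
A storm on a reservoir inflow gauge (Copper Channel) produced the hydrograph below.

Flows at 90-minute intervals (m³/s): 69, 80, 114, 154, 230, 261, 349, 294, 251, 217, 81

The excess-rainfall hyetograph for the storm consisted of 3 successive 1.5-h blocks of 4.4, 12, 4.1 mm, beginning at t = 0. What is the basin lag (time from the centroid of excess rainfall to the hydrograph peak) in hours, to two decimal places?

t_L ≈ 6.77 h

Centroid of excess rainfall: t_c = Σ P_i·t̄_i / ΣP_i = 2.2280 h (block centres at 0.75, 2.25, 3.75 h).
Hydrograph peak occurs at t = 9 h, so basin lag t_L = 9 − 2.2280 = 6.77 h.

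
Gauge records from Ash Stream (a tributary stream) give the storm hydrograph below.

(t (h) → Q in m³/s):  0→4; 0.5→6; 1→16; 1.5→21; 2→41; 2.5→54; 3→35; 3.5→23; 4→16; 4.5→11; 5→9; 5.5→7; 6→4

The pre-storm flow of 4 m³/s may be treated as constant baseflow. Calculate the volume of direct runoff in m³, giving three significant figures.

Direct-runoff ordinates (Q − Q_b): 0.0, 2.0, 12.0, 17.0, 37.0, 50.0, 31.0, 19.0, 12.0, 7.0, 5.0, 3.0, 0.0 m³/s.
ΣQ_DR = 195.0 m³/s.
With Δt = 0.5 h = 1800 s, V = ΣQ_DR · Δt = 195.0 × 1800 = 3.51 × 10^5 m³.

V ≈ 3.51 × 10^5 m³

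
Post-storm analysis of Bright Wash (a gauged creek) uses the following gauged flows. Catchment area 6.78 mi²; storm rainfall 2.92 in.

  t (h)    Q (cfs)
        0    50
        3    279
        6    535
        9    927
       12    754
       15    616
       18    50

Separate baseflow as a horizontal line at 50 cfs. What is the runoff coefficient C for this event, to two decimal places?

ΣQ_DR = 2861 cfs; V = ΣQ_DR·Δt = 3.090 × 10^7 ft³.
Runoff depth d = V / A = 1.962 in.
C = d / P = 1.962 / 2.92 = 0.67.

C ≈ 0.67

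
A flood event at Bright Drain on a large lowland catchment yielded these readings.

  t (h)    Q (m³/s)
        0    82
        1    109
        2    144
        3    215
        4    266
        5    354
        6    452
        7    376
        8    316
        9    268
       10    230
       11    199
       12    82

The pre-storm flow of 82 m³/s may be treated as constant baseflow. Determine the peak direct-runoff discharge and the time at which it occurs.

Subtracting baseflow gives direct-runoff ordinates: 0.0, 27.0, 62.0, 133.0, 184.0, 272.0, 370.0, 294.0, 234.0, 186.0, 148.0, 117.0, 0.0 m³/s.
The maximum is 370.0 m³/s, occurring at the reading for t = 6 h.

Q_p = 370.0 m³/s at t = 6 h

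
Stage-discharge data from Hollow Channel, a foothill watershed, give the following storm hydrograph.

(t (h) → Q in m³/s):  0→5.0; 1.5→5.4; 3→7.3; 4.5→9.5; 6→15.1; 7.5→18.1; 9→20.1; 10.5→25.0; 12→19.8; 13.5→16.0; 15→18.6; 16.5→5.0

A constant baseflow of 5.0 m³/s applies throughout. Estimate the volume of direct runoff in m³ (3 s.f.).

Direct-runoff ordinates (Q − Q_b): 0.0, 0.4, 2.3, 4.5, 10.1, 13.1, 15.1, 20.0, 14.8, 11.0, 13.6, 0.0 m³/s.
ΣQ_DR = 104.9 m³/s.
With Δt = 1.5 h = 5400 s, V = ΣQ_DR · Δt = 104.9 × 5400 = 5.66 × 10^5 m³.

V ≈ 5.66 × 10^5 m³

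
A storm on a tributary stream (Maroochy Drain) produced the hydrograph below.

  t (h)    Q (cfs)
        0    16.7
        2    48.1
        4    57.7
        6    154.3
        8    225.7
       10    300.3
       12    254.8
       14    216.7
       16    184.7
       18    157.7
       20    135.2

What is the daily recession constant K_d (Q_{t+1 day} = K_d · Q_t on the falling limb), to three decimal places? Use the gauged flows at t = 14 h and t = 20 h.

Between t = 14 h and t = 20 h the flow falls from 216.7 to 135.2 cfs over 3×2 h = 6 h.
Per-interval ratio K = (135.2/216.7)^(1/3) = 0.8545; K_d = K^(24/2) = 0.152.

K_d ≈ 0.152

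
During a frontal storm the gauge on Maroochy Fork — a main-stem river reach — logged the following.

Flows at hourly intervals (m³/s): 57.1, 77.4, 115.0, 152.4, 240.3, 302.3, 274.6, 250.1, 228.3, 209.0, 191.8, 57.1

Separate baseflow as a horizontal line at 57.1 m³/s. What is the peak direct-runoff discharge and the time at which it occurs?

Subtracting baseflow gives direct-runoff ordinates: 0.0, 20.3, 57.9, 95.3, 183.2, 245.2, 217.5, 193.0, 171.2, 151.9, 134.7, 0.0 m³/s.
The maximum is 245.2 m³/s, occurring at the reading for t = 5 h.

Q_p = 245.2 m³/s at t = 5 h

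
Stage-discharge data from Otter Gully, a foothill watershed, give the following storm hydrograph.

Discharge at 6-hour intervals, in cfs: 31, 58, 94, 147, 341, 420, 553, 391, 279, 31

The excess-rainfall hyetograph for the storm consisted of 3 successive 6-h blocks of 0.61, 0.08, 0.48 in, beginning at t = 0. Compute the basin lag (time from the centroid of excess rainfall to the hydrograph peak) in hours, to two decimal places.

t_L ≈ 27.67 h

Centroid of excess rainfall: t_c = Σ P_i·t̄_i / ΣP_i = 8.3333 h (block centres at 3, 9, 15 h).
Hydrograph peak occurs at t = 36 h, so basin lag t_L = 36 − 8.3333 = 27.67 h.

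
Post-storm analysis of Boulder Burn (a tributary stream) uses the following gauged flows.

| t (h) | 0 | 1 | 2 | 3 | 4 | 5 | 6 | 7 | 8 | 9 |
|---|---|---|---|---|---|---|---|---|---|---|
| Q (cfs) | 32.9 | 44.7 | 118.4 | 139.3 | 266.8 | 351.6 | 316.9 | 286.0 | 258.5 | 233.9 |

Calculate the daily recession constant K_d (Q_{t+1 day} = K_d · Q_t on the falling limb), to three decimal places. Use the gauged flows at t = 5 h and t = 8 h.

Between t = 5 h and t = 8 h the flow falls from 351.6 to 258.5 cfs over 3×1 h = 3 h.
Per-interval ratio K = (258.5/351.6)^(1/3) = 0.9025; K_d = K^(24/1) = 0.085.

K_d ≈ 0.085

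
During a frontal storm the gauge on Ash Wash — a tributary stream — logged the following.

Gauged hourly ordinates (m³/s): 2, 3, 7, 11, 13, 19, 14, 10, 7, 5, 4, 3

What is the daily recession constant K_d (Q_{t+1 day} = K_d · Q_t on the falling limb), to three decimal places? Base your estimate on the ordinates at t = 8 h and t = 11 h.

Between t = 8 h and t = 11 h the flow falls from 7 to 3 m³/s over 3×1 h = 3 h.
Per-interval ratio K = (3/7)^(1/3) = 0.7539; K_d = K^(24/1) = 0.001.

K_d ≈ 0.001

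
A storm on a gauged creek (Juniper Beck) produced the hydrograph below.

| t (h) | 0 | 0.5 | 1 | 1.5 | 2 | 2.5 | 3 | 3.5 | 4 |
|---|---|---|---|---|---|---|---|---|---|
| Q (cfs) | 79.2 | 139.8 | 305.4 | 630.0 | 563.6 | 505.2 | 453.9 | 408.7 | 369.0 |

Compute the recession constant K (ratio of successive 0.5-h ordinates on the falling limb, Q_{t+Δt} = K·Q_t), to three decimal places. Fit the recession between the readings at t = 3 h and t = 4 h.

Using the recession-limb readings at t = 3 h and t = 4 h: Q falls from 453.9 to 369.0 cfs over 2 intervals.
K = (Q₂/Q₁)^(1/2) = (369.0/453.9)^(1/2) = 0.902.

K ≈ 0.902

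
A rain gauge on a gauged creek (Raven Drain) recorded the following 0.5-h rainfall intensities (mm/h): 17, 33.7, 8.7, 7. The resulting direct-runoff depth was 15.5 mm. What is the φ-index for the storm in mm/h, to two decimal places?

φ ≈ 9.85 mm/h

Only the 2 blocks with intensity above φ contribute runoff: 17, 33.7 mm/h.
Σ(I−φ)·Δt = d  ⇒  (17+33.7 − 2φ)·0.5 = 15.5
φ = (50.70 − 15.5/0.5) / 2 = 9.85 mm/h.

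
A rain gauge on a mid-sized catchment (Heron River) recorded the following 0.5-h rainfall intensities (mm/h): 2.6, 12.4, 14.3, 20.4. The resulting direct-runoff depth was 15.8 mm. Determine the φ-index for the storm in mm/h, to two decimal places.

φ ≈ 5.17 mm/h

Only the 3 blocks with intensity above φ contribute runoff: 12.4, 14.3, 20.4 mm/h.
Σ(I−φ)·Δt = d  ⇒  (12.4+14.3+20.4 − 3φ)·0.5 = 15.8
φ = (47.10 − 15.8/0.5) / 3 = 5.17 mm/h.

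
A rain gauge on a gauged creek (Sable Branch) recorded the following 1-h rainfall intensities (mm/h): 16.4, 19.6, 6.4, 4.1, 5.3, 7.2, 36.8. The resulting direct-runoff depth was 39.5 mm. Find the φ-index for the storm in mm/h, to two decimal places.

Only the 3 blocks with intensity above φ contribute runoff: 16.4, 19.6, 36.8 mm/h.
Σ(I−φ)·Δt = d  ⇒  (16.4+19.6+36.8 − 3φ)·1 = 39.5
φ = (72.80 − 39.5/1) / 3 = 11.10 mm/h.

φ ≈ 11.10 mm/h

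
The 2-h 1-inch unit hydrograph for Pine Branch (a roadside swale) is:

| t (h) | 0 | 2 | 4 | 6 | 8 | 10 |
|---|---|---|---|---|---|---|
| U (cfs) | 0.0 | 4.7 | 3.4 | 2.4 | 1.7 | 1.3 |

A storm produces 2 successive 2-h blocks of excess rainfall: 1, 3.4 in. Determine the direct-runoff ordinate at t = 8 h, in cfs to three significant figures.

By discrete convolution, Q_j = Σ (P_i / 1 in) · U_{j−i}.
At t = 8 h (j=4): Q = (1/1)·1.7 + (3.4/1)·2.4 = 9.86 cfs.

Q ≈ 9.86 cfs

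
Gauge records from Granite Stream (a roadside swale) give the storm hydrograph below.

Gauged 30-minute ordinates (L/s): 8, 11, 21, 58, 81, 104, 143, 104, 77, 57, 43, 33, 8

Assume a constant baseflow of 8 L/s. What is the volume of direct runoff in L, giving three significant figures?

V ≈ 1.16 × 10^6 L

Direct-runoff ordinates (Q − Q_b): 0.0, 3.0, 13.0, 50.0, 73.0, 96.0, 135.0, 96.0, 69.0, 49.0, 35.0, 25.0, 0.0 L/s.
ΣQ_DR = 644.0 L/s.
With Δt = 0.5 h = 1800 s, V = ΣQ_DR · Δt = 644.0 × 1800 = 1.16 × 10^6 L.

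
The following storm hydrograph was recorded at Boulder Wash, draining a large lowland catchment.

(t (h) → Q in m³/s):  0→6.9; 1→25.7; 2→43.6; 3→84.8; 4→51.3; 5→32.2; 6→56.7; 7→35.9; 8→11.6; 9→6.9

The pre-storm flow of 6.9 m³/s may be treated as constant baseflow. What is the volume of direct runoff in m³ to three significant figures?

Direct-runoff ordinates (Q − Q_b): 0.0, 18.8, 36.7, 77.9, 44.4, 25.3, 49.8, 29.0, 4.7, 0.0 m³/s.
ΣQ_DR = 286.6 m³/s.
With Δt = 1 h = 3600 s, V = ΣQ_DR · Δt = 286.6 × 3600 = 1.03 × 10^6 m³.

V ≈ 1.03 × 10^6 m³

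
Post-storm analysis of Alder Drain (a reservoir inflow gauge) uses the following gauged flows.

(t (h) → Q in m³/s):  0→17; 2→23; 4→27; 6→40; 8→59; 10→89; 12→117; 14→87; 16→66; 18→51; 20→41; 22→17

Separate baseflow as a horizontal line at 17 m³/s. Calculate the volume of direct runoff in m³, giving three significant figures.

V ≈ 3.10 × 10^6 m³

Direct-runoff ordinates (Q − Q_b): 0.0, 6.0, 10.0, 23.0, 42.0, 72.0, 100.0, 70.0, 49.0, 34.0, 24.0, 0.0 m³/s.
ΣQ_DR = 430.0 m³/s.
With Δt = 2 h = 7200 s, V = ΣQ_DR · Δt = 430.0 × 7200 = 3.10 × 10^6 m³.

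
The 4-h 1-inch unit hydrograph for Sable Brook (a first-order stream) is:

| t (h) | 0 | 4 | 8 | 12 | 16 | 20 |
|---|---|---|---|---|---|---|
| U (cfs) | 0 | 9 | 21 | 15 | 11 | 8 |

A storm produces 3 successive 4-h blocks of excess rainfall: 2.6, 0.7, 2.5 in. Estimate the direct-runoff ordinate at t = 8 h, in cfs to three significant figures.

By discrete convolution, Q_j = Σ (P_i / 1 in) · U_{j−i}.
At t = 8 h (j=2): Q = (2.6/1)·21 + (0.7/1)·9 + (2.5/1)·0 = 60.9 cfs.

Q ≈ 60.9 cfs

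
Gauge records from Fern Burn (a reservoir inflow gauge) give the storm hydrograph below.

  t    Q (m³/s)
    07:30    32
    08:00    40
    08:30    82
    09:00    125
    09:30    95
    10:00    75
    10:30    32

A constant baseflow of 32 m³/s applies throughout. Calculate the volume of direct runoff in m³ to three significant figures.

V ≈ 4.63 × 10^5 m³

Direct-runoff ordinates (Q − Q_b): 0.0, 8.0, 50.0, 93.0, 63.0, 43.0, 0.0 m³/s.
ΣQ_DR = 257.0 m³/s.
With Δt = 0.5 h = 1800 s, V = ΣQ_DR · Δt = 257.0 × 1800 = 4.63 × 10^5 m³.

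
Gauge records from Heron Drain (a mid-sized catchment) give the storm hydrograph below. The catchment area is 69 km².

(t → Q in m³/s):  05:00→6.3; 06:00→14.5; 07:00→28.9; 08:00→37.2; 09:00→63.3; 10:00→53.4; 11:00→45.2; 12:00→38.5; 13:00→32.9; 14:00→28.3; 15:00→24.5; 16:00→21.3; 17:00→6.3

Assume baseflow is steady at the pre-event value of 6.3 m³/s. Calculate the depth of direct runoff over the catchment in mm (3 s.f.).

d ≈ 16.6 mm

Direct runoff: 0.0, 8.2, 22.6, 30.9, 57.0, 47.1, 38.9, 32.2, 26.6, 22.0, 18.2, 15.0, 0.0 m³/s; ΣQ_DR = 318.7 m³/s.
V = ΣQ_DR · Δt = 318.7 × 3600 s = 1.147 × 10^6 m³.
Over A = 69 km², depth = V / A = 16.6 mm.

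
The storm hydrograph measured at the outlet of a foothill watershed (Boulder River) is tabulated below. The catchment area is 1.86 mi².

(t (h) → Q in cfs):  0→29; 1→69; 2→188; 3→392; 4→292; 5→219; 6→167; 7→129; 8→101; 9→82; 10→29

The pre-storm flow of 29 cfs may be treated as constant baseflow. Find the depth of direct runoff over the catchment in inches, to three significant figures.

Direct runoff: 0.0, 40.0, 159.0, 363.0, 263.0, 190.0, 138.0, 100.0, 72.0, 53.0, 0.0 cfs; ΣQ_DR = 1378 cfs.
V = ΣQ_DR · Δt = 1378 × 3600 s = 4.961 × 10^6 ft³.
Over A = 1.86 mi², depth = V / A = 1.15 in.

d ≈ 1.15 in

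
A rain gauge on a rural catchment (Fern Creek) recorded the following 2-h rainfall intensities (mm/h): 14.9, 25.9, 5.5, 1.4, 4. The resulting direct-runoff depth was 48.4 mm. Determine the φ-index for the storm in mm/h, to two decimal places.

Only the 2 blocks with intensity above φ contribute runoff: 14.9, 25.9 mm/h.
Σ(I−φ)·Δt = d  ⇒  (14.9+25.9 − 2φ)·2 = 48.4
φ = (40.80 − 48.4/2) / 2 = 8.30 mm/h.

φ ≈ 8.30 mm/h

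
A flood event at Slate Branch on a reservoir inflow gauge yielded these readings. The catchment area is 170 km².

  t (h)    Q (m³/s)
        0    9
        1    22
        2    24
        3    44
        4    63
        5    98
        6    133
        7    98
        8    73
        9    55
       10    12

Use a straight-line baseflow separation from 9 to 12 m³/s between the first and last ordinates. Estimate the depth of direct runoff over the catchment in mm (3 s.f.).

d ≈ 10.9 mm

Direct runoff: 0.00, 12.70, 14.40, 34.10, 52.80, 87.50, 122.20, 86.90, 61.60, 43.30, 0.00 m³/s; ΣQ_DR = 515.5 m³/s.
V = ΣQ_DR · Δt = 515.5 × 3600 s = 1.856 × 10^6 m³.
Over A = 170 km², depth = V / A = 10.9 mm.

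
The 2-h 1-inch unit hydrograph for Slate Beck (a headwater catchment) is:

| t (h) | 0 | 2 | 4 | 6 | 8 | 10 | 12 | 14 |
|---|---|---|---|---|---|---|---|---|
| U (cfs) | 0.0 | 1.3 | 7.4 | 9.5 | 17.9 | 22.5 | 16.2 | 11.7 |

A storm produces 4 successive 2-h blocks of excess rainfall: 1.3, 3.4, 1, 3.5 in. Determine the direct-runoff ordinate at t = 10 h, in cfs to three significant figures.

Q ≈ 126 cfs

By discrete convolution, Q_j = Σ (P_i / 1 in) · U_{j−i}.
At t = 10 h (j=5): Q = (1.3/1)·22.5 + (3.4/1)·17.9 + (1/1)·9.5 + (3.5/1)·7.4 = 126 cfs.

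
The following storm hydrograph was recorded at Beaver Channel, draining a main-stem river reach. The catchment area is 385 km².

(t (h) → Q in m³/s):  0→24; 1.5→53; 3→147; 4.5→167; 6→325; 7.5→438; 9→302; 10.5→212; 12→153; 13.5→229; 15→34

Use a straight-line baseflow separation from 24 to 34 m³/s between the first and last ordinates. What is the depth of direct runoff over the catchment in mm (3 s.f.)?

Direct runoff: 0.00, 28.00, 121.00, 140.00, 297.00, 409.00, 272.00, 181.00, 121.00, 196.00, 0.00 m³/s; ΣQ_DR = 1765 m³/s.
V = ΣQ_DR · Δt = 1765 × 5400 s = 9.531 × 10^6 m³.
Over A = 385 km², depth = V / A = 24.8 mm.

d ≈ 24.8 mm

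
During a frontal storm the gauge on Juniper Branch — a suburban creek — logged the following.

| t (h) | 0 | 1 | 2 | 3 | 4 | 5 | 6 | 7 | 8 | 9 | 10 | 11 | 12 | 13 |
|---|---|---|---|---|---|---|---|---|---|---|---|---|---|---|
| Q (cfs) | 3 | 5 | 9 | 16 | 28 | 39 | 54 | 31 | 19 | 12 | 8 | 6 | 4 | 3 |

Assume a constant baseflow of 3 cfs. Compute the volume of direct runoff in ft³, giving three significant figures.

V ≈ 7.02 × 10^5 ft³

Direct-runoff ordinates (Q − Q_b): 0.0, 2.0, 6.0, 13.0, 25.0, 36.0, 51.0, 28.0, 16.0, 9.0, 5.0, 3.0, 1.0, 0.0 cfs.
ΣQ_DR = 195.0 cfs.
With Δt = 1 h = 3600 s, V = ΣQ_DR · Δt = 195.0 × 3600 = 7.02 × 10^5 ft³.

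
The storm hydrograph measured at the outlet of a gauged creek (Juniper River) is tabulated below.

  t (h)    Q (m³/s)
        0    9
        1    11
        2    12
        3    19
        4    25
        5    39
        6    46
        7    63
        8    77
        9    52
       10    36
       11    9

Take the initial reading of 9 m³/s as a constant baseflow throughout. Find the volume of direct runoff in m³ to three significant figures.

Direct-runoff ordinates (Q − Q_b): 0.0, 2.0, 3.0, 10.0, 16.0, 30.0, 37.0, 54.0, 68.0, 43.0, 27.0, 0.0 m³/s.
ΣQ_DR = 290.0 m³/s.
With Δt = 1 h = 3600 s, V = ΣQ_DR · Δt = 290.0 × 3600 = 1.04 × 10^6 m³.

V ≈ 1.04 × 10^6 m³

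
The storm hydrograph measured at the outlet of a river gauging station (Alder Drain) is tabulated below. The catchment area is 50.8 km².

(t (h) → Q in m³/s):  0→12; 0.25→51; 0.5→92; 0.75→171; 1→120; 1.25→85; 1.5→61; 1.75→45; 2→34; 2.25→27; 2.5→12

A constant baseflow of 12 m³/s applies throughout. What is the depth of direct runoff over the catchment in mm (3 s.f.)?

d ≈ 10.2 mm

Direct runoff: 0.0, 39.0, 80.0, 159.0, 108.0, 73.0, 49.0, 33.0, 22.0, 15.0, 0.0 m³/s; ΣQ_DR = 578.0 m³/s.
V = ΣQ_DR · Δt = 578.0 × 900 s = 5.202 × 10^5 m³.
Over A = 50.8 km², depth = V / A = 10.2 mm.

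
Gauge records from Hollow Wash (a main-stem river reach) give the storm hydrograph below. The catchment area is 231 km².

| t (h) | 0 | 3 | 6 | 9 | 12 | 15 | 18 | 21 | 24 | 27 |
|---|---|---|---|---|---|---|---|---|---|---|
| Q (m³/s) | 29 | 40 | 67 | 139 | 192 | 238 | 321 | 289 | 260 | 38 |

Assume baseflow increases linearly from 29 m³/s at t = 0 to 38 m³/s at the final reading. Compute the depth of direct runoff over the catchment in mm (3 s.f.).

d ≈ 59.8 mm

Direct runoff: 0.00, 10.00, 36.00, 107.00, 159.00, 204.00, 286.00, 253.00, 223.00, 0.00 m³/s; ΣQ_DR = 1278 m³/s.
V = ΣQ_DR · Δt = 1278 × 10800 s = 1.380 × 10^7 m³.
Over A = 231 km², depth = V / A = 59.8 mm.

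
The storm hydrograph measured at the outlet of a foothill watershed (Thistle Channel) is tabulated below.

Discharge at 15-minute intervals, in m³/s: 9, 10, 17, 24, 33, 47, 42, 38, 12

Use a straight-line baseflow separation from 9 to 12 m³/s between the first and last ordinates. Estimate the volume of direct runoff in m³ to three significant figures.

V ≈ 1.24 × 10^5 m³

Direct-runoff ordinates (Q − Q_b): 0.00, 0.62, 7.25, 13.88, 22.50, 36.12, 30.75, 26.38, 0.00 m³/s.
ΣQ_DR = 137.5 m³/s.
With Δt = 0.25 h = 900 s, V = ΣQ_DR · Δt = 137.5 × 900 = 1.24 × 10^5 m³.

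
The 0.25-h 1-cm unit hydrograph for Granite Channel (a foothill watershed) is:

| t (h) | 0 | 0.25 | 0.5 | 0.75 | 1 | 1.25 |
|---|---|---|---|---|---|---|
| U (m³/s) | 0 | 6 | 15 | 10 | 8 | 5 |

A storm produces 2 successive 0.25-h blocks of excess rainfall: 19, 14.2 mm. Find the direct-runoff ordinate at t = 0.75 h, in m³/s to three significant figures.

By discrete convolution, Q_j = Σ (P_i / 10 mm) · U_{j−i}.
At t = 0.75 h (j=3): Q = (19/10)·10 + (14.2/10)·15 = 40.3 m³/s.

Q ≈ 40.3 m³/s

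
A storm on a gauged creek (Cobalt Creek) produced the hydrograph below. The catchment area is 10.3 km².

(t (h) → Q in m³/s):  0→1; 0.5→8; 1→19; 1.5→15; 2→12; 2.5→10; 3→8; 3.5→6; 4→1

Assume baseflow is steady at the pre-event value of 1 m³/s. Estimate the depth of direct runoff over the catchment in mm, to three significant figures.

d ≈ 12.4 mm

Direct runoff: 0.0, 7.0, 18.0, 14.0, 11.0, 9.0, 7.0, 5.0, 0.0 m³/s; ΣQ_DR = 71.00 m³/s.
V = ΣQ_DR · Δt = 71.00 × 1800 s = 1.278 × 10^5 m³.
Over A = 10.3 km², depth = V / A = 12.4 mm.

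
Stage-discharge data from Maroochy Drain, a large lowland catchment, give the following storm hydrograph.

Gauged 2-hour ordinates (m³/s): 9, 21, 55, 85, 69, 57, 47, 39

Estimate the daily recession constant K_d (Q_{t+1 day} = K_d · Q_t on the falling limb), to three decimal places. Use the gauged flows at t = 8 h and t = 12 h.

K_d ≈ 0.100

Between t = 8 h and t = 12 h the flow falls from 69 to 47 m³/s over 2×2 h = 4 h.
Per-interval ratio K = (47/69)^(1/2) = 0.8253; K_d = K^(24/2) = 0.100.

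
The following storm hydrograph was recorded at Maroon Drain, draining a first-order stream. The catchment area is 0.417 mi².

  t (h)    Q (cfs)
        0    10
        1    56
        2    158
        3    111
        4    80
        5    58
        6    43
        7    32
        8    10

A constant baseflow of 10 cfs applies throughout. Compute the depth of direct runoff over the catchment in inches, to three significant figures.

Direct runoff: 0.0, 46.0, 148.0, 101.0, 70.0, 48.0, 33.0, 22.0, 0.0 cfs; ΣQ_DR = 468.0 cfs.
V = ΣQ_DR · Δt = 468.0 × 3600 s = 1.685 × 10^6 ft³.
Over A = 0.417 mi², depth = V / A = 1.74 in.

d ≈ 1.74 in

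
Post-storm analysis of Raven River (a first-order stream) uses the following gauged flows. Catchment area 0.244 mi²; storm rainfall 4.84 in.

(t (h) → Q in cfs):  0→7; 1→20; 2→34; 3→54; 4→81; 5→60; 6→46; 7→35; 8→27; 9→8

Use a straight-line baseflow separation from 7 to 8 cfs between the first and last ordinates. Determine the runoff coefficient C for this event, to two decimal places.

C ≈ 0.39

ΣQ_DR = 297.0 cfs; V = ΣQ_DR·Δt = 1.069 × 10^6 ft³.
Runoff depth d = V / A = 1.886 in.
C = d / P = 1.886 / 4.84 = 0.39.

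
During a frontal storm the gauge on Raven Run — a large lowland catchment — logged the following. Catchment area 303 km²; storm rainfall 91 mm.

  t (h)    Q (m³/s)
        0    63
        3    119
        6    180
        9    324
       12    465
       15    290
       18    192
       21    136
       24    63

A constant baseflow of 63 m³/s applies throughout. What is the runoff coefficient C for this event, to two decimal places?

ΣQ_DR = 1265 m³/s; V = ΣQ_DR·Δt = 1.366 × 10^7 m³.
Runoff depth d = V / A = 45.09 mm.
C = d / P = 45.09 / 91 = 0.50.

C ≈ 0.50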